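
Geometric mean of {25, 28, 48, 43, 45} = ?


Product = 25 × 28 × 48 × 43 × 45 = 65016000
GM = 65016000^(1/5) = 36.5262

GM = 36.5262


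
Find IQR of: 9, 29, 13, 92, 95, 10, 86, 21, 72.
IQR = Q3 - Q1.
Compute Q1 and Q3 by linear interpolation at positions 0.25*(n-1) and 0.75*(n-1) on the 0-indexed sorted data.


Sorted: 9, 10, 13, 21, 29, 72, 86, 92, 95
Q1 (25th %ile) = 13.0000
Q3 (75th %ile) = 86.0000
IQR = 86.0000 - 13.0000 = 73.0000

IQR = 73.0000


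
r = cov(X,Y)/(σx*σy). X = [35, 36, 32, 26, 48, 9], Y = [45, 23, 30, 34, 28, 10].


Mean X = 31.0000, Mean Y = 28.3333
SD X = 11.832160, SD Y = 10.624918
Cov = 68.500000
r = 68.500000/(11.832160*10.624918) = 0.5449

r = 0.5449


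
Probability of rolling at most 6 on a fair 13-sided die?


Favorable outcomes (roll ≤ 6): 6
Total outcomes = 13
P = 6/13 = 0.4615

P = 0.4615


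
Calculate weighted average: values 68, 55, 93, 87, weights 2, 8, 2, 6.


Numerator = 68*2 + 55*8 + 93*2 + 87*6 = 1284
Denominator = 2 + 8 + 2 + 6 = 18
WM = 1284/18 = 71.3333

WM = 71.3333


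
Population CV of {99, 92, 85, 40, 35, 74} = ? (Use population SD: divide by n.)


Mean = 70.8333
SD = 24.7886
CV = (24.7886/70.8333)*100 = 34.9956%

CV = 34.9956%


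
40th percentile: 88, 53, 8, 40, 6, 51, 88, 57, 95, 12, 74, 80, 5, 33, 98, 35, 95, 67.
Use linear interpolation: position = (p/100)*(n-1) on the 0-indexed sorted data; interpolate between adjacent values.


Sorted: 5, 6, 8, 12, 33, 35, 40, 51, 53, 57, 67, 74, 80, 88, 88, 95, 95, 98
n = 18
Index = 40/100 * 17 = 6.8000
Lower = data[6] = 40, Upper = data[7] = 51
P40 = 40 + 0.8000*(11) = 48.8000

P40 = 48.8000


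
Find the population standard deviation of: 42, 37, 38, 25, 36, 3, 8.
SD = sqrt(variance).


Mean = 27.0000
Variance = 209.7143
SD = sqrt(209.7143) = 14.4815

SD = 14.4815


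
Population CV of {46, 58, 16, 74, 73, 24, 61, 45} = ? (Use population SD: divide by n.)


Mean = 49.6250
SD = 19.8805
CV = (19.8805/49.6250)*100 = 40.0615%

CV = 40.0615%


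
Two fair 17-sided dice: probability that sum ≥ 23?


Total outcomes = 17×17 = 289
Favorable (sum ≥ 23): 78
P = 78/289 = 0.2699

P = 0.2699


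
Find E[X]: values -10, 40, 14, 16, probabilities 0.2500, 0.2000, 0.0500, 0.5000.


E[X] = -10*0.2500 + 40*0.2000 + 14*0.0500 + 16*0.5000
= -2.5000 + 8.0000 + 0.7000 + 8.0000
= 14.2000

E[X] = 14.2000


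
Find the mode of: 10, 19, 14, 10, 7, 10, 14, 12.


Frequencies: 7:1, 10:3, 12:1, 14:2, 19:1
Max frequency = 3
Mode = 10

Mode = 10


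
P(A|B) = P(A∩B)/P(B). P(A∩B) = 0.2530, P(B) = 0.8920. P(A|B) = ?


P(A|B) = 0.2530/0.8920 = 0.2836

P(A|B) = 0.2836


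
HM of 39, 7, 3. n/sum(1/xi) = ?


Sum of reciprocals = 1/39 + 1/7 + 1/3 = 0.501832
HM = 3/0.501832 = 5.9781

HM = 5.9781


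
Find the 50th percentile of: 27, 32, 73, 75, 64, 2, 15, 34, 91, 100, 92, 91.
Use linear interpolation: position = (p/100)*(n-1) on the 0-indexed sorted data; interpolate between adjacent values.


Sorted: 2, 15, 27, 32, 34, 64, 73, 75, 91, 91, 92, 100
n = 12
Index = 50/100 * 11 = 5.5000
Lower = data[5] = 64, Upper = data[6] = 73
P50 = 64 + 0.5000*(9) = 68.5000

P50 = 68.5000


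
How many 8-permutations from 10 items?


P(10,8) = 10!/2!
= 3628800/2
= 1814400

P(10,8) = 1814400


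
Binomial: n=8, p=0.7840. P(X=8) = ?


C(8,8) = 1
p^8 = 0.142734
(1-p)^0 = 1.000000
P = 1 * 0.142734 * 1.000000 = 0.1427

P(X=8) = 0.1427


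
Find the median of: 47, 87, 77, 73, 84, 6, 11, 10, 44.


Sorted: 6, 10, 11, 44, 47, 73, 77, 84, 87
n = 9 (odd)
Middle value = 47

Median = 47


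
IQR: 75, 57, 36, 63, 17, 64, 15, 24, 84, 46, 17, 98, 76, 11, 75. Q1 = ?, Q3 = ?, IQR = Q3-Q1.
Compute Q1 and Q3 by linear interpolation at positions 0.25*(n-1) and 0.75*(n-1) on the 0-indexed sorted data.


Sorted: 11, 15, 17, 17, 24, 36, 46, 57, 63, 64, 75, 75, 76, 84, 98
Q1 (25th %ile) = 20.5000
Q3 (75th %ile) = 75.0000
IQR = 75.0000 - 20.5000 = 54.5000

IQR = 54.5000


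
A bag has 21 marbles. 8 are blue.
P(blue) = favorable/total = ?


P = 8/21 = 0.3810

P = 0.3810


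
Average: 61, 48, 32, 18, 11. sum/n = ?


Sum = 61 + 48 + 32 + 18 + 11 = 170
n = 5
Mean = 170/5 = 34.0000

Mean = 34.0000


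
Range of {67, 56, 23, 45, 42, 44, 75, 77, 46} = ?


Max = 77, Min = 23
Range = 77 - 23 = 54

Range = 54


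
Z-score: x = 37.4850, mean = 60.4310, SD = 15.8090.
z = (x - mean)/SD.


z = (37.4850 - 60.4310)/15.8090
= -22.9460/15.8090
= -1.4515

z = -1.4515


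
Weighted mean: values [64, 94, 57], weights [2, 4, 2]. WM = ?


Numerator = 64*2 + 94*4 + 57*2 = 618
Denominator = 2 + 4 + 2 = 8
WM = 618/8 = 77.2500

WM = 77.2500


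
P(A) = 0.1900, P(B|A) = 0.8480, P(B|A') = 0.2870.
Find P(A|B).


P(B) = P(B|A)*P(A) + P(B|A')*P(A')
= 0.8480*0.1900 + 0.2870*0.8100
= 0.161120 + 0.232470 = 0.393590
P(A|B) = 0.161120/0.393590 = 0.4094

P(A|B) = 0.4094


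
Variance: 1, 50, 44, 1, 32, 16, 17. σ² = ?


Mean = 23.0000
Squared deviations: 484.0000, 729.0000, 441.0000, 484.0000, 81.0000, 49.0000, 36.0000
Sum = 2304.0000
Variance = 2304.0000/7 = 329.1429

Variance = 329.1429


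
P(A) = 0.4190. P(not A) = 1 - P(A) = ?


P(not A) = 1 - 0.4190 = 0.5810

P(not A) = 0.5810


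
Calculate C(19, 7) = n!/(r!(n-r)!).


C(19,7) = 19!/(7! × 12!)
= 121645100408832000/(5040 × 479001600)
= 50388

C(19,7) = 50388


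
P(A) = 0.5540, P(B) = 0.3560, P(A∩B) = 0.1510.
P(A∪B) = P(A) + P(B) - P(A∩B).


P(A∪B) = 0.5540 + 0.3560 - 0.1510
= 0.9100 - 0.1510
= 0.7590

P(A∪B) = 0.7590


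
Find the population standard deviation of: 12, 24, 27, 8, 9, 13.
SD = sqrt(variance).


Mean = 15.5000
Variance = 53.5833
SD = sqrt(53.5833) = 7.3201

SD = 7.3201


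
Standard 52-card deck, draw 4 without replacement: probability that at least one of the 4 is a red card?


P(at least one) = 1 - P(none)
P(none) = (26/52) × (25/51) × (24/50) × (23/49) = 0.055222
P(at least one) = 1 - 0.055222 = 0.9448

P = 0.9448


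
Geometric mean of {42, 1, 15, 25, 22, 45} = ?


Product = 42 × 1 × 15 × 25 × 22 × 45 = 15592500
GM = 15592500^(1/6) = 15.8059

GM = 15.8059


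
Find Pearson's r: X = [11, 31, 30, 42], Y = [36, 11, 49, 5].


Mean X = 28.5000, Mean Y = 25.2500
SD X = 11.146748, SD Y = 17.977416
Cov = -115.375000
r = -115.375000/(11.146748*17.977416) = -0.5758

r = -0.5758


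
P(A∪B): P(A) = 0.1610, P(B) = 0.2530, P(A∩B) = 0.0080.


P(A∪B) = 0.1610 + 0.2530 - 0.0080
= 0.4140 - 0.0080
= 0.4060

P(A∪B) = 0.4060


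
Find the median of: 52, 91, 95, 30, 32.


Sorted: 30, 32, 52, 91, 95
n = 5 (odd)
Middle value = 52

Median = 52


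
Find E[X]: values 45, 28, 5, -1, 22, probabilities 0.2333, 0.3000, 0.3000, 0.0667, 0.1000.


E[X] = 45*0.2333 + 28*0.3000 + 5*0.3000 - 1*0.0667 + 22*0.1000
= 10.4985 + 8.4000 + 1.5000 - 0.0667 + 2.2000
= 22.5318

E[X] = 22.5318


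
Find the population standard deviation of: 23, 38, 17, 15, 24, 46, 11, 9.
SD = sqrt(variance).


Mean = 22.8750
Variance = 149.3594
SD = sqrt(149.3594) = 12.2213

SD = 12.2213


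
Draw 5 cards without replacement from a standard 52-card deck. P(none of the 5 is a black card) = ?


P(no black cards) = (26/52) × (25/51) × (24/50) × (23/49) × (22/48)
= 0.0253

P = 0.0253


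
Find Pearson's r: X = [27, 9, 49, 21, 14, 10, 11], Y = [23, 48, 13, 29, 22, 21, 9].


Mean X = 20.1429, Mean Y = 23.5714
SD X = 13.249567, SD Y = 11.709058
Cov = -58.224490
r = -58.224490/(13.249567*11.709058) = -0.3753

r = -0.3753


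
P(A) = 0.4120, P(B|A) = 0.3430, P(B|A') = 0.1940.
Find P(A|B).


P(B) = P(B|A)*P(A) + P(B|A')*P(A')
= 0.3430*0.4120 + 0.1940*0.5880
= 0.141316 + 0.114072 = 0.255388
P(A|B) = 0.141316/0.255388 = 0.5533

P(A|B) = 0.5533


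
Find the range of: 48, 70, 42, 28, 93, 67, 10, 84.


Max = 93, Min = 10
Range = 93 - 10 = 83

Range = 83


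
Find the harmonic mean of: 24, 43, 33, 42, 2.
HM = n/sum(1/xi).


Sum of reciprocals = 1/24 + 1/43 + 1/33 + 1/42 + 1/2 = 0.619035
HM = 5/0.619035 = 8.0771

HM = 8.0771


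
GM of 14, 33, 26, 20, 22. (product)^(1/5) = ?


Product = 14 × 33 × 26 × 20 × 22 = 5285280
GM = 5285280^(1/5) = 22.1113

GM = 22.1113


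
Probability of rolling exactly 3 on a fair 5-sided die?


Favorable outcomes (roll = 3): 1
Total outcomes = 5
P = 1/5 = 0.2000

P = 0.2000


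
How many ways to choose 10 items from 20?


C(20,10) = 20!/(10! × 10!)
= 2432902008176640000/(3628800 × 3628800)
= 184756

C(20,10) = 184756


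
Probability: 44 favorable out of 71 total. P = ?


P = 44/71 = 0.6197

P = 0.6197


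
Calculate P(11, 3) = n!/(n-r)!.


P(11,3) = 11!/8!
= 39916800/40320
= 990

P(11,3) = 990


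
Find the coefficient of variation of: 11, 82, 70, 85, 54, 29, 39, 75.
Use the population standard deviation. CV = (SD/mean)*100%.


Mean = 55.6250
SD = 25.2979
CV = (25.2979/55.6250)*100 = 45.4794%

CV = 45.4794%


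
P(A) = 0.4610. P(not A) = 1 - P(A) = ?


P(not A) = 1 - 0.4610 = 0.5390

P(not A) = 0.5390


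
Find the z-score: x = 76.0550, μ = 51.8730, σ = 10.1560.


z = (76.0550 - 51.8730)/10.1560
= 24.1820/10.1560
= 2.3811

z = 2.3811


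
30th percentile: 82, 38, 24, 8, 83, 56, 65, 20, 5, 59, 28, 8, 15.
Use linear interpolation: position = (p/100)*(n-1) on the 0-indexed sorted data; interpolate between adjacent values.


Sorted: 5, 8, 8, 15, 20, 24, 28, 38, 56, 59, 65, 82, 83
n = 13
Index = 30/100 * 12 = 3.6000
Lower = data[3] = 15, Upper = data[4] = 20
P30 = 15 + 0.6000*(5) = 18.0000

P30 = 18.0000


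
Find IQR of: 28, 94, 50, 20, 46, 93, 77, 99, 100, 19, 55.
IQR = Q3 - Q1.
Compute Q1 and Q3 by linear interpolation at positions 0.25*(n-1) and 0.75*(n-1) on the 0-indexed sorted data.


Sorted: 19, 20, 28, 46, 50, 55, 77, 93, 94, 99, 100
Q1 (25th %ile) = 37.0000
Q3 (75th %ile) = 93.5000
IQR = 93.5000 - 37.0000 = 56.5000

IQR = 56.5000


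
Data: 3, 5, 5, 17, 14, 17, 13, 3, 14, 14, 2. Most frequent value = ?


Frequencies: 2:1, 3:2, 5:2, 13:1, 14:3, 17:2
Max frequency = 3
Mode = 14

Mode = 14


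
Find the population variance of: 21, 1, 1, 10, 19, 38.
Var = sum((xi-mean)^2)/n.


Mean = 15.0000
Squared deviations: 36.0000, 196.0000, 196.0000, 25.0000, 16.0000, 529.0000
Sum = 998.0000
Variance = 998.0000/6 = 166.3333

Variance = 166.3333


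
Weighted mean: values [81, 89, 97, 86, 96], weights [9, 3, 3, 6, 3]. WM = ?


Numerator = 81*9 + 89*3 + 97*3 + 86*6 + 96*3 = 2091
Denominator = 9 + 3 + 3 + 6 + 3 = 24
WM = 2091/24 = 87.1250

WM = 87.1250


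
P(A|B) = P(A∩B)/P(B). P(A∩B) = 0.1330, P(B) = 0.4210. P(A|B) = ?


P(A|B) = 0.1330/0.4210 = 0.3159

P(A|B) = 0.3159


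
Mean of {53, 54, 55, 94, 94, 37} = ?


Sum = 53 + 54 + 55 + 94 + 94 + 37 = 387
n = 6
Mean = 387/6 = 64.5000

Mean = 64.5000


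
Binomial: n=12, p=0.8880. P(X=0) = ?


C(12,0) = 1
p^0 = 1.000000
(1-p)^12 = 3.895976e-12
P = 1 * 1.000000 * 3.895976e-12 = 3.8960e-12

P(X=0) = 3.8960e-12


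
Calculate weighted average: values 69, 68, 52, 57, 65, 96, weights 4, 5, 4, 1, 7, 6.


Numerator = 69*4 + 68*5 + 52*4 + 57*1 + 65*7 + 96*6 = 1912
Denominator = 4 + 5 + 4 + 1 + 7 + 6 = 27
WM = 1912/27 = 70.8148

WM = 70.8148


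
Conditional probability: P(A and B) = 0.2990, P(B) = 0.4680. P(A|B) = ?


P(A|B) = 0.2990/0.4680 = 0.6389

P(A|B) = 0.6389


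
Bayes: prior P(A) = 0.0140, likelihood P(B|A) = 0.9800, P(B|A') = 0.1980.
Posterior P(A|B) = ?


P(B) = P(B|A)*P(A) + P(B|A')*P(A')
= 0.9800*0.0140 + 0.1980*0.9860
= 0.013720 + 0.195228 = 0.208948
P(A|B) = 0.013720/0.208948 = 0.0657

P(A|B) = 0.0657


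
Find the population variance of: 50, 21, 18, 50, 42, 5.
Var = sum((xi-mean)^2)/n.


Mean = 31.0000
Squared deviations: 361.0000, 100.0000, 169.0000, 361.0000, 121.0000, 676.0000
Sum = 1788.0000
Variance = 1788.0000/6 = 298.0000

Variance = 298.0000


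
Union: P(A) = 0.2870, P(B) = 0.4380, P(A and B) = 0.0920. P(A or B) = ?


P(A∪B) = 0.2870 + 0.4380 - 0.0920
= 0.7250 - 0.0920
= 0.6330

P(A∪B) = 0.6330


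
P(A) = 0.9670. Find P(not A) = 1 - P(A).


P(not A) = 1 - 0.9670 = 0.0330

P(not A) = 0.0330


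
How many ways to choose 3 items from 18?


C(18,3) = 18!/(3! × 15!)
= 6402373705728000/(6 × 1307674368000)
= 816

C(18,3) = 816


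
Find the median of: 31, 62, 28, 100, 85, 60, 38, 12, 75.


Sorted: 12, 28, 31, 38, 60, 62, 75, 85, 100
n = 9 (odd)
Middle value = 60

Median = 60


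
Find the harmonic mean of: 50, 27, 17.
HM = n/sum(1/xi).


Sum of reciprocals = 1/50 + 1/27 + 1/17 = 0.115861
HM = 3/0.115861 = 25.8932

HM = 25.8932


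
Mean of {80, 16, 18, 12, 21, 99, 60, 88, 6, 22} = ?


Sum = 80 + 16 + 18 + 12 + 21 + 99 + 60 + 88 + 6 + 22 = 422
n = 10
Mean = 422/10 = 42.2000

Mean = 42.2000


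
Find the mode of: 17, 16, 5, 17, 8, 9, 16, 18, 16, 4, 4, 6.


Frequencies: 4:2, 5:1, 6:1, 8:1, 9:1, 16:3, 17:2, 18:1
Max frequency = 3
Mode = 16

Mode = 16


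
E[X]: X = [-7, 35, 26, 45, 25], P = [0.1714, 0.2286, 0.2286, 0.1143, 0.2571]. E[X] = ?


E[X] = -7*0.1714 + 35*0.2286 + 26*0.2286 + 45*0.1143 + 25*0.2571
= -1.1998 + 8.0010 + 5.9436 + 5.1435 + 6.4275
= 24.3158

E[X] = 24.3158


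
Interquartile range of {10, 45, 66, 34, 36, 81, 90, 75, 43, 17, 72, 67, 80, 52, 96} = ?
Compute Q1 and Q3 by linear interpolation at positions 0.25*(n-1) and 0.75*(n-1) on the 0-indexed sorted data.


Sorted: 10, 17, 34, 36, 43, 45, 52, 66, 67, 72, 75, 80, 81, 90, 96
Q1 (25th %ile) = 39.5000
Q3 (75th %ile) = 77.5000
IQR = 77.5000 - 39.5000 = 38.0000

IQR = 38.0000


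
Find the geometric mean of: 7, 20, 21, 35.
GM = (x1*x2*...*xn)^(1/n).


Product = 7 × 20 × 21 × 35 = 102900
GM = 102900^(1/4) = 17.9103

GM = 17.9103


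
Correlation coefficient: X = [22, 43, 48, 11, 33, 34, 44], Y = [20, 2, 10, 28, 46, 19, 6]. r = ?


Mean X = 33.5714, Mean Y = 18.7143
SD X = 12.245782, SD Y = 13.884362
Cov = -93.693878
r = -93.693878/(12.245782*13.884362) = -0.5511

r = -0.5511


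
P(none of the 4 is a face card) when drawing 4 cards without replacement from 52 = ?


P(no face cards) = (40/52) × (39/51) × (38/50) × (37/49)
= 0.3376

P = 0.3376


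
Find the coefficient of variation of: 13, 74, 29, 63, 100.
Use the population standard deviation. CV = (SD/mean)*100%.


Mean = 55.8000
SD = 31.2628
CV = (31.2628/55.8000)*100 = 56.0264%

CV = 56.0264%


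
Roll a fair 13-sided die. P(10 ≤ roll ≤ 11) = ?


Favorable outcomes (10 ≤ roll ≤ 11): 2
Total outcomes = 13
P = 2/13 = 0.1538

P = 0.1538


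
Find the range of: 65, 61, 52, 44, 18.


Max = 65, Min = 18
Range = 65 - 18 = 47

Range = 47


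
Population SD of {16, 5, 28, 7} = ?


Mean = 14.0000
Variance = 82.5000
SD = sqrt(82.5000) = 9.0830

SD = 9.0830


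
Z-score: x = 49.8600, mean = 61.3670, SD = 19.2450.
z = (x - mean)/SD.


z = (49.8600 - 61.3670)/19.2450
= -11.5070/19.2450
= -0.5979

z = -0.5979


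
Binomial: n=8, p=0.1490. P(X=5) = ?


C(8,5) = 56
p^5 = 7.343978e-05
(1-p)^3 = 0.616295
P = 56 * 7.343978e-05 * 0.616295 = 0.0025

P(X=5) = 0.0025


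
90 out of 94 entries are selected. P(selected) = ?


P = 90/94 = 0.9574

P = 0.9574


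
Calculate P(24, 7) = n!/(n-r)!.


P(24,7) = 24!/17!
= 620448401733239439360000/355687428096000
= 1744364160

P(24,7) = 1744364160


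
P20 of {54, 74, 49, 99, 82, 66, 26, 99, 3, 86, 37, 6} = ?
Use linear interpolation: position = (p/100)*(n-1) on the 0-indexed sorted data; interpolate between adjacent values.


Sorted: 3, 6, 26, 37, 49, 54, 66, 74, 82, 86, 99, 99
n = 12
Index = 20/100 * 11 = 2.2000
Lower = data[2] = 26, Upper = data[3] = 37
P20 = 26 + 0.2000*(11) = 28.2000

P20 = 28.2000


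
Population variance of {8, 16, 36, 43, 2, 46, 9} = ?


Mean = 22.8571
Squared deviations: 220.7347, 47.0204, 172.7347, 405.7347, 435.0204, 535.5918, 192.0204
Sum = 2008.8571
Variance = 2008.8571/7 = 286.9796

Variance = 286.9796


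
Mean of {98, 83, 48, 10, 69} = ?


Sum = 98 + 83 + 48 + 10 + 69 = 308
n = 5
Mean = 308/5 = 61.6000

Mean = 61.6000


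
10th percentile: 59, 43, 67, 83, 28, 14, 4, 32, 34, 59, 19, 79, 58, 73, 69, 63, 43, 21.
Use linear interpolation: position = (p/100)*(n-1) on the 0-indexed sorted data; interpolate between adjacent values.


Sorted: 4, 14, 19, 21, 28, 32, 34, 43, 43, 58, 59, 59, 63, 67, 69, 73, 79, 83
n = 18
Index = 10/100 * 17 = 1.7000
Lower = data[1] = 14, Upper = data[2] = 19
P10 = 14 + 0.7000*(5) = 17.5000

P10 = 17.5000


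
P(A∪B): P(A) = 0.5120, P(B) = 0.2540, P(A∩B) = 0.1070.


P(A∪B) = 0.5120 + 0.2540 - 0.1070
= 0.7660 - 0.1070
= 0.6590

P(A∪B) = 0.6590


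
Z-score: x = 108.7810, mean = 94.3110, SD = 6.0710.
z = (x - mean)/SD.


z = (108.7810 - 94.3110)/6.0710
= 14.4700/6.0710
= 2.3835

z = 2.3835


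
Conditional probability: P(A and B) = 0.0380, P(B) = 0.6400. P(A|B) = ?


P(A|B) = 0.0380/0.6400 = 0.0594

P(A|B) = 0.0594


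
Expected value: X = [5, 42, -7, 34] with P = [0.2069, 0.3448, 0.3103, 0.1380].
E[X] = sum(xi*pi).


E[X] = 5*0.2069 + 42*0.3448 - 7*0.3103 + 34*0.1380
= 1.0345 + 14.4816 - 2.1721 + 4.6920
= 18.0360

E[X] = 18.0360


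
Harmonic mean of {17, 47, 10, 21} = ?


Sum of reciprocals = 1/17 + 1/47 + 1/10 + 1/21 = 0.227719
HM = 4/0.227719 = 17.5655

HM = 17.5655


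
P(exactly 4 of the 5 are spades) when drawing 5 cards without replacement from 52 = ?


Hypergeometric: P(X=4) = C(13,4)·C(39,1) / C(52,5)
= 715 × 39 / 2598960
= 27885/2598960 = 0.0107

P = 0.0107


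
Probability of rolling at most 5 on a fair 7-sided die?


Favorable outcomes (roll ≤ 5): 5
Total outcomes = 7
P = 5/7 = 0.7143

P = 0.7143


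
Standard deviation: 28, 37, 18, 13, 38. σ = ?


Mean = 26.8000
Variance = 99.7600
SD = sqrt(99.7600) = 9.9880

SD = 9.9880


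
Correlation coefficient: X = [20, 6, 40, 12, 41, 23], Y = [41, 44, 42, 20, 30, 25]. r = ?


Mean X = 23.6667, Mean Y = 33.6667
SD X = 13.097922, SD Y = 9.177267
Cov = 4.722222
r = 4.722222/(13.097922*9.177267) = 0.0393

r = 0.0393


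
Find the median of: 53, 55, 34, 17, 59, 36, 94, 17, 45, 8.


Sorted: 8, 17, 17, 34, 36, 45, 53, 55, 59, 94
n = 10 (even)
Middle values: 36 and 45
Median = (36+45)/2 = 40.5000

Median = 40.5000


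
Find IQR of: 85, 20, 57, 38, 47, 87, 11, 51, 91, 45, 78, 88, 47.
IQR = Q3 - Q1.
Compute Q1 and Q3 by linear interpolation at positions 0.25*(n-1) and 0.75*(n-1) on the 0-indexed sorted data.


Sorted: 11, 20, 38, 45, 47, 47, 51, 57, 78, 85, 87, 88, 91
Q1 (25th %ile) = 45.0000
Q3 (75th %ile) = 85.0000
IQR = 85.0000 - 45.0000 = 40.0000

IQR = 40.0000


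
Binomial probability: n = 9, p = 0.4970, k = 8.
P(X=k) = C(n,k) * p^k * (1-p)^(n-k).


C(9,8) = 9
p^8 = 0.003723
(1-p)^1 = 0.503000
P = 9 * 0.003723 * 0.503000 = 0.0169

P(X=8) = 0.0169


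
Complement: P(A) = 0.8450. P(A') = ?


P(not A) = 1 - 0.8450 = 0.1550

P(not A) = 0.1550


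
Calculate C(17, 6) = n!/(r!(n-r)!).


C(17,6) = 17!/(6! × 11!)
= 355687428096000/(720 × 39916800)
= 12376

C(17,6) = 12376


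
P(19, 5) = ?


P(19,5) = 19!/14!
= 121645100408832000/87178291200
= 1395360

P(19,5) = 1395360


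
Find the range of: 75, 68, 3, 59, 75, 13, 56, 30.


Max = 75, Min = 3
Range = 75 - 3 = 72

Range = 72


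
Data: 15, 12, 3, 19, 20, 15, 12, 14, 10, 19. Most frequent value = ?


Frequencies: 3:1, 10:1, 12:2, 14:1, 15:2, 19:2, 20:1
Max frequency = 2
Mode = 12, 15, 19

Mode = 12, 15, 19


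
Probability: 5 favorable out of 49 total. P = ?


P = 5/49 = 0.1020

P = 0.1020


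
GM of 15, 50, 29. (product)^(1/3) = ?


Product = 15 × 50 × 29 = 21750
GM = 21750^(1/3) = 27.9139

GM = 27.9139


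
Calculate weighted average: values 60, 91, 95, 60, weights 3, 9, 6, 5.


Numerator = 60*3 + 91*9 + 95*6 + 60*5 = 1869
Denominator = 3 + 9 + 6 + 5 = 23
WM = 1869/23 = 81.2609

WM = 81.2609


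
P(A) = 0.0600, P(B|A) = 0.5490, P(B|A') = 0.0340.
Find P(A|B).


P(B) = P(B|A)*P(A) + P(B|A')*P(A')
= 0.5490*0.0600 + 0.0340*0.9400
= 0.032940 + 0.031960 = 0.064900
P(A|B) = 0.032940/0.064900 = 0.5076

P(A|B) = 0.5076


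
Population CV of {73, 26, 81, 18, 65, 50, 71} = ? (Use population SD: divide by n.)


Mean = 54.8571
SD = 22.6491
CV = (22.6491/54.8571)*100 = 41.2873%

CV = 41.2873%


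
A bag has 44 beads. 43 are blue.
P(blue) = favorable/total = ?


P = 43/44 = 0.9773

P = 0.9773


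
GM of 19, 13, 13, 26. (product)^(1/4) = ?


Product = 19 × 13 × 13 × 26 = 83486
GM = 83486^(1/4) = 16.9982

GM = 16.9982


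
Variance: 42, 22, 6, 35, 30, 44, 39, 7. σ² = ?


Mean = 28.1250
Squared deviations: 192.5156, 37.5156, 489.5156, 47.2656, 3.5156, 252.0156, 118.2656, 446.2656
Sum = 1586.8750
Variance = 1586.8750/8 = 198.3594

Variance = 198.3594


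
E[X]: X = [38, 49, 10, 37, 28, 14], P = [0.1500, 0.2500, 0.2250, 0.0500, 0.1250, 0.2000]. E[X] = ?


E[X] = 38*0.1500 + 49*0.2500 + 10*0.2250 + 37*0.0500 + 28*0.1250 + 14*0.2000
= 5.7000 + 12.2500 + 2.2500 + 1.8500 + 3.5000 + 2.8000
= 28.3500

E[X] = 28.3500


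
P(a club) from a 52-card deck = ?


13 clubs in 52 cards
P = 13/52 = 0.2500

P = 0.2500


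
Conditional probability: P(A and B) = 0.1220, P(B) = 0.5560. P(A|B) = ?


P(A|B) = 0.1220/0.5560 = 0.2194

P(A|B) = 0.2194


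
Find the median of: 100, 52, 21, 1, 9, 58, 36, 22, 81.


Sorted: 1, 9, 21, 22, 36, 52, 58, 81, 100
n = 9 (odd)
Middle value = 36

Median = 36


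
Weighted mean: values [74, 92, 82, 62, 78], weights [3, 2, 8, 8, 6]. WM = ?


Numerator = 74*3 + 92*2 + 82*8 + 62*8 + 78*6 = 2026
Denominator = 3 + 2 + 8 + 8 + 6 = 27
WM = 2026/27 = 75.0370

WM = 75.0370


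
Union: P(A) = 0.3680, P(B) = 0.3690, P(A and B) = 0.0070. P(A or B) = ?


P(A∪B) = 0.3680 + 0.3690 - 0.0070
= 0.7370 - 0.0070
= 0.7300

P(A∪B) = 0.7300


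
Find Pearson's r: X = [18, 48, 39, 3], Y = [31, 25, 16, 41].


Mean X = 27.0000, Mean Y = 28.2500
SD X = 17.621010, SD Y = 9.093267
Cov = -136.500000
r = -136.500000/(17.621010*9.093267) = -0.8519

r = -0.8519


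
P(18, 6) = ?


P(18,6) = 18!/12!
= 6402373705728000/479001600
= 13366080

P(18,6) = 13366080


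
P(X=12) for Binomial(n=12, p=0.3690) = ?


C(12,12) = 1
p^12 = 6.372596e-06
(1-p)^0 = 1.000000
P = 1 * 6.372596e-06 * 1.000000 = 6.3726e-06

P(X=12) = 6.3726e-06


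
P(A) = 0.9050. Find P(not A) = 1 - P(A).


P(not A) = 1 - 0.9050 = 0.0950

P(not A) = 0.0950


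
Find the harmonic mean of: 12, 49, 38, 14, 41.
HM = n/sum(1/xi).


Sum of reciprocals = 1/12 + 1/49 + 1/38 + 1/14 + 1/41 = 0.225876
HM = 5/0.225876 = 22.1360

HM = 22.1360


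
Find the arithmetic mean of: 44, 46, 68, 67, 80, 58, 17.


Sum = 44 + 46 + 68 + 67 + 80 + 58 + 17 = 380
n = 7
Mean = 380/7 = 54.2857

Mean = 54.2857


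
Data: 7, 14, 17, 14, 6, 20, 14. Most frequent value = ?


Frequencies: 6:1, 7:1, 14:3, 17:1, 20:1
Max frequency = 3
Mode = 14

Mode = 14


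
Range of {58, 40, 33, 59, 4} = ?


Max = 59, Min = 4
Range = 59 - 4 = 55

Range = 55


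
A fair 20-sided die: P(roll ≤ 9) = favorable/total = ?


Favorable outcomes (roll ≤ 9): 9
Total outcomes = 20
P = 9/20 = 0.4500

P = 0.4500


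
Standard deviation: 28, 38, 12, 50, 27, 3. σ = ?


Mean = 26.3333
Variance = 241.5556
SD = sqrt(241.5556) = 15.5421

SD = 15.5421


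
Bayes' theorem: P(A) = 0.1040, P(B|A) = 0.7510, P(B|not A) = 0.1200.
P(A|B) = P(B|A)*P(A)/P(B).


P(B) = P(B|A)*P(A) + P(B|A')*P(A')
= 0.7510*0.1040 + 0.1200*0.8960
= 0.078104 + 0.107520 = 0.185624
P(A|B) = 0.078104/0.185624 = 0.4208

P(A|B) = 0.4208


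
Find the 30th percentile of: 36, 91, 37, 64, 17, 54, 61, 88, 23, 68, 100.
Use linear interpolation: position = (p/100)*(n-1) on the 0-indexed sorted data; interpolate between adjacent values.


Sorted: 17, 23, 36, 37, 54, 61, 64, 68, 88, 91, 100
n = 11
Index = 30/100 * 10 = 3.0000
Lower = data[3] = 37, Upper = data[4] = 54
P30 = 37 + 0*(17) = 37.0000

P30 = 37.0000


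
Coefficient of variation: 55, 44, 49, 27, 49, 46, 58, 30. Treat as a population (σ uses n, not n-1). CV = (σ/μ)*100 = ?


Mean = 44.7500
SD = 10.3169
CV = (10.3169/44.7500)*100 = 23.0544%

CV = 23.0544%


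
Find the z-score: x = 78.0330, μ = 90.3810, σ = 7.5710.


z = (78.0330 - 90.3810)/7.5710
= -12.3480/7.5710
= -1.6310

z = -1.6310


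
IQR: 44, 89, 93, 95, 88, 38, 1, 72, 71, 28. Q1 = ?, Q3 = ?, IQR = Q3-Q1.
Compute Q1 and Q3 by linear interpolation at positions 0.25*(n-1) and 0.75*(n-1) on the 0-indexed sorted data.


Sorted: 1, 28, 38, 44, 71, 72, 88, 89, 93, 95
Q1 (25th %ile) = 39.5000
Q3 (75th %ile) = 88.7500
IQR = 88.7500 - 39.5000 = 49.2500

IQR = 49.2500


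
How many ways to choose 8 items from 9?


C(9,8) = 9!/(8! × 1!)
= 362880/(40320 × 1)
= 9

C(9,8) = 9


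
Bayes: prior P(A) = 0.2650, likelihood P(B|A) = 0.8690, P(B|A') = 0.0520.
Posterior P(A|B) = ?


P(B) = P(B|A)*P(A) + P(B|A')*P(A')
= 0.8690*0.2650 + 0.0520*0.7350
= 0.230285 + 0.038220 = 0.268505
P(A|B) = 0.230285/0.268505 = 0.8577

P(A|B) = 0.8577


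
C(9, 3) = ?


C(9,3) = 9!/(3! × 6!)
= 362880/(6 × 720)
= 84

C(9,3) = 84


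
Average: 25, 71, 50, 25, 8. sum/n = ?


Sum = 25 + 71 + 50 + 25 + 8 = 179
n = 5
Mean = 179/5 = 35.8000

Mean = 35.8000


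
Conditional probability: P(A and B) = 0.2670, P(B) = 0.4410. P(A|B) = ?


P(A|B) = 0.2670/0.4410 = 0.6054

P(A|B) = 0.6054


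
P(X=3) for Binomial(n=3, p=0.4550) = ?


C(3,3) = 1
p^3 = 0.094196
(1-p)^0 = 1.000000
P = 1 * 0.094196 * 1.000000 = 0.0942

P(X=3) = 0.0942


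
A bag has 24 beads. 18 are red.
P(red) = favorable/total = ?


P = 18/24 = 0.7500

P = 0.7500


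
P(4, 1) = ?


P(4,1) = 4!/3!
= 24/6
= 4

P(4,1) = 4


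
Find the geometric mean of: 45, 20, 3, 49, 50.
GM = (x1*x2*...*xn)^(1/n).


Product = 45 × 20 × 3 × 49 × 50 = 6615000
GM = 6615000^(1/5) = 23.1263

GM = 23.1263


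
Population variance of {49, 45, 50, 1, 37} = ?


Mean = 36.4000
Squared deviations: 158.7600, 73.9600, 184.9600, 1253.1600, 0.3600
Sum = 1671.2000
Variance = 1671.2000/5 = 334.2400

Variance = 334.2400


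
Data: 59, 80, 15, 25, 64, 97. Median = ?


Sorted: 15, 25, 59, 64, 80, 97
n = 6 (even)
Middle values: 59 and 64
Median = (59+64)/2 = 61.5000

Median = 61.5000


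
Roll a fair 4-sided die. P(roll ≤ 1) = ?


Favorable outcomes (roll ≤ 1): 1
Total outcomes = 4
P = 1/4 = 0.2500

P = 0.2500


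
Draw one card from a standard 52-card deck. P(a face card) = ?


12 face cards in 52 cards
P = 12/52 = 0.2308

P = 0.2308


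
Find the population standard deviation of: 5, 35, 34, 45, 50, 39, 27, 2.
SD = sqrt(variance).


Mean = 29.6250
Variance = 270.4844
SD = sqrt(270.4844) = 16.4464

SD = 16.4464


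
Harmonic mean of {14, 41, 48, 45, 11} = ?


Sum of reciprocals = 1/14 + 1/41 + 1/48 + 1/45 + 1/11 = 0.229783
HM = 5/0.229783 = 21.7596

HM = 21.7596


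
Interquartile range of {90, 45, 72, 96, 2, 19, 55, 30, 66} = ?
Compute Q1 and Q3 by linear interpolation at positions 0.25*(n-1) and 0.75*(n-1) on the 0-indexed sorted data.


Sorted: 2, 19, 30, 45, 55, 66, 72, 90, 96
Q1 (25th %ile) = 30.0000
Q3 (75th %ile) = 72.0000
IQR = 72.0000 - 30.0000 = 42.0000

IQR = 42.0000


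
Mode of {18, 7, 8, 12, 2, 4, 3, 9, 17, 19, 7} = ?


Frequencies: 2:1, 3:1, 4:1, 7:2, 8:1, 9:1, 12:1, 17:1, 18:1, 19:1
Max frequency = 2
Mode = 7

Mode = 7


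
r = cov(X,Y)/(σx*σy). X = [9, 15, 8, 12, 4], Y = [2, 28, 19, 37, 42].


Mean X = 9.6000, Mean Y = 25.6000
SD X = 3.720215, SD Y = 14.178857
Cov = -5.360000
r = -5.360000/(3.720215*14.178857) = -0.1016

r = -0.1016


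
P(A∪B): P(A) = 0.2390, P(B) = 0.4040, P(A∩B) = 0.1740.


P(A∪B) = 0.2390 + 0.4040 - 0.1740
= 0.6430 - 0.1740
= 0.4690

P(A∪B) = 0.4690


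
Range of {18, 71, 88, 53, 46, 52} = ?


Max = 88, Min = 18
Range = 88 - 18 = 70

Range = 70


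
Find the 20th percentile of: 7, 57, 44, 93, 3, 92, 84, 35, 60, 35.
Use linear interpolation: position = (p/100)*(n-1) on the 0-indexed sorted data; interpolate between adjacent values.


Sorted: 3, 7, 35, 35, 44, 57, 60, 84, 92, 93
n = 10
Index = 20/100 * 9 = 1.8000
Lower = data[1] = 7, Upper = data[2] = 35
P20 = 7 + 0.8000*(28) = 29.4000

P20 = 29.4000


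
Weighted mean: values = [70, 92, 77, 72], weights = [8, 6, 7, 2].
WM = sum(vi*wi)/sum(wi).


Numerator = 70*8 + 92*6 + 77*7 + 72*2 = 1795
Denominator = 8 + 6 + 7 + 2 = 23
WM = 1795/23 = 78.0435

WM = 78.0435


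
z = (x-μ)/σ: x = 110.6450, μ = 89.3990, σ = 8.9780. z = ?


z = (110.6450 - 89.3990)/8.9780
= 21.2460/8.9780
= 2.3665

z = 2.3665


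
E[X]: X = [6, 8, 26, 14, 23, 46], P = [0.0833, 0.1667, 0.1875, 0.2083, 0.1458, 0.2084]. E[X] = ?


E[X] = 6*0.0833 + 8*0.1667 + 26*0.1875 + 14*0.2083 + 23*0.1458 + 46*0.2084
= 0.4998 + 1.3336 + 4.8750 + 2.9162 + 3.3534 + 9.5864
= 22.5644

E[X] = 22.5644


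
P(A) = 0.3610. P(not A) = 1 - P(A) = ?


P(not A) = 1 - 0.3610 = 0.6390

P(not A) = 0.6390


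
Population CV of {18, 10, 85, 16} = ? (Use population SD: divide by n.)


Mean = 32.2500
SD = 30.5972
CV = (30.5972/32.2500)*100 = 94.8750%

CV = 94.8750%


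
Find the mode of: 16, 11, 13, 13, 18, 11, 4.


Frequencies: 4:1, 11:2, 13:2, 16:1, 18:1
Max frequency = 2
Mode = 11, 13

Mode = 11, 13


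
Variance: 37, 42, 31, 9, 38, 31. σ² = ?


Mean = 31.3333
Squared deviations: 32.1111, 113.7778, 0.1111, 498.7778, 44.4444, 0.1111
Sum = 689.3333
Variance = 689.3333/6 = 114.8889

Variance = 114.8889


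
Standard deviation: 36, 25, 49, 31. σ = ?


Mean = 35.2500
Variance = 78.1875
SD = sqrt(78.1875) = 8.8424

SD = 8.8424


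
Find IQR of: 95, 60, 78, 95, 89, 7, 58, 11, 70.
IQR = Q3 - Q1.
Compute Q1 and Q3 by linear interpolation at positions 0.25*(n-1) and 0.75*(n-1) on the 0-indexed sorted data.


Sorted: 7, 11, 58, 60, 70, 78, 89, 95, 95
Q1 (25th %ile) = 58.0000
Q3 (75th %ile) = 89.0000
IQR = 89.0000 - 58.0000 = 31.0000

IQR = 31.0000


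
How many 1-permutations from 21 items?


P(21,1) = 21!/20!
= 51090942171709440000/2432902008176640000
= 21

P(21,1) = 21


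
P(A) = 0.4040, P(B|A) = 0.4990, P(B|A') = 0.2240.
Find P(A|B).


P(B) = P(B|A)*P(A) + P(B|A')*P(A')
= 0.4990*0.4040 + 0.2240*0.5960
= 0.201596 + 0.133504 = 0.335100
P(A|B) = 0.201596/0.335100 = 0.6016

P(A|B) = 0.6016


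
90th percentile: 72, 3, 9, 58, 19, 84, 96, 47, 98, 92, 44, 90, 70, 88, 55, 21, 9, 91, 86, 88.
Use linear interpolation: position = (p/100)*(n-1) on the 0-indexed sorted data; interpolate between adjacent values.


Sorted: 3, 9, 9, 19, 21, 44, 47, 55, 58, 70, 72, 84, 86, 88, 88, 90, 91, 92, 96, 98
n = 20
Index = 90/100 * 19 = 17.1000
Lower = data[17] = 92, Upper = data[18] = 96
P90 = 92 + 0.1000*(4) = 92.4000

P90 = 92.4000


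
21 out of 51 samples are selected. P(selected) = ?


P = 21/51 = 0.4118

P = 0.4118


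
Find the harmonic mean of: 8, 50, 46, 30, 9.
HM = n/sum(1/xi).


Sum of reciprocals = 1/8 + 1/50 + 1/46 + 1/30 + 1/9 = 0.311184
HM = 5/0.311184 = 16.0677

HM = 16.0677


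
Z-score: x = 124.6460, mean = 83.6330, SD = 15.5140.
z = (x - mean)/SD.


z = (124.6460 - 83.6330)/15.5140
= 41.0130/15.5140
= 2.6436

z = 2.6436


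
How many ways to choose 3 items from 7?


C(7,3) = 7!/(3! × 4!)
= 5040/(6 × 24)
= 35

C(7,3) = 35


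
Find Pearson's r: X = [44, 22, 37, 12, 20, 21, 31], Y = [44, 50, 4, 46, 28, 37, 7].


Mean X = 26.7143, Mean Y = 30.8571
SD X = 10.277775, SD Y = 17.340527
Cov = -68.612245
r = -68.612245/(10.277775*17.340527) = -0.3850

r = -0.3850


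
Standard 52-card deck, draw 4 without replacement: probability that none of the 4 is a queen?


P(no queens) = (48/52) × (47/51) × (46/50) × (45/49)
= 0.7187

P = 0.7187


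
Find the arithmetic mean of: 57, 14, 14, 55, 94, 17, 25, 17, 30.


Sum = 57 + 14 + 14 + 55 + 94 + 17 + 25 + 17 + 30 = 323
n = 9
Mean = 323/9 = 35.8889

Mean = 35.8889


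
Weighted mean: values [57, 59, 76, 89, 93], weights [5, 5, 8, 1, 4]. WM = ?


Numerator = 57*5 + 59*5 + 76*8 + 89*1 + 93*4 = 1649
Denominator = 5 + 5 + 8 + 1 + 4 = 23
WM = 1649/23 = 71.6957

WM = 71.6957


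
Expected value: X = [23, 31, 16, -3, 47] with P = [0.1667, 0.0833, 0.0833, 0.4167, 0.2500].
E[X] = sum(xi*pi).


E[X] = 23*0.1667 + 31*0.0833 + 16*0.0833 - 3*0.4167 + 47*0.2500
= 3.8341 + 2.5823 + 1.3328 - 1.2501 + 11.7500
= 18.2491

E[X] = 18.2491


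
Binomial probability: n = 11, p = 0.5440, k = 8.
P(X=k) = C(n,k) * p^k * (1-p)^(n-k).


C(11,8) = 165
p^8 = 0.007670
(1-p)^3 = 0.094819
P = 165 * 0.007670 * 0.094819 = 0.1200

P(X=8) = 0.1200


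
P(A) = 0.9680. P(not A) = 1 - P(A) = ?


P(not A) = 1 - 0.9680 = 0.0320

P(not A) = 0.0320


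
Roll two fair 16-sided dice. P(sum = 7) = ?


Total outcomes = 16×16 = 256
Favorable (sum = 7): 6
P = 6/256 = 0.0234

P = 0.0234


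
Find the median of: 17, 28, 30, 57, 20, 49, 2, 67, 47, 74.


Sorted: 2, 17, 20, 28, 30, 47, 49, 57, 67, 74
n = 10 (even)
Middle values: 30 and 47
Median = (30+47)/2 = 38.5000

Median = 38.5000


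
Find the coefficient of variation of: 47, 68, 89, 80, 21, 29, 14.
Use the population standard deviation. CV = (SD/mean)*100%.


Mean = 49.7143
SD = 27.5977
CV = (27.5977/49.7143)*100 = 55.5126%

CV = 55.5126%


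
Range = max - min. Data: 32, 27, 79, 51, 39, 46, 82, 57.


Max = 82, Min = 27
Range = 82 - 27 = 55

Range = 55


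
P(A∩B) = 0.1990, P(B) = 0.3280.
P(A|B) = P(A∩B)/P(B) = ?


P(A|B) = 0.1990/0.3280 = 0.6067

P(A|B) = 0.6067


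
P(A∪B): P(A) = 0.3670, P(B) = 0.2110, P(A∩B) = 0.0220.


P(A∪B) = 0.3670 + 0.2110 - 0.0220
= 0.5780 - 0.0220
= 0.5560

P(A∪B) = 0.5560


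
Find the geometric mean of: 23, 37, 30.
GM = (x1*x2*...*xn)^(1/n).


Product = 23 × 37 × 30 = 25530
GM = 25530^(1/3) = 29.4454

GM = 29.4454


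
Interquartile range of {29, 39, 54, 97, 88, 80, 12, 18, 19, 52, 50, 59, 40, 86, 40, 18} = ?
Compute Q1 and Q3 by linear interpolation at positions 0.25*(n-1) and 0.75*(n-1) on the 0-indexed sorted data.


Sorted: 12, 18, 18, 19, 29, 39, 40, 40, 50, 52, 54, 59, 80, 86, 88, 97
Q1 (25th %ile) = 26.5000
Q3 (75th %ile) = 64.2500
IQR = 64.2500 - 26.5000 = 37.7500

IQR = 37.7500


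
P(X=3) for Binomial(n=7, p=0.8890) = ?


C(7,3) = 35
p^3 = 0.702595
(1-p)^4 = 0.000152
P = 35 * 0.702595 * 0.000152 = 0.0037

P(X=3) = 0.0037


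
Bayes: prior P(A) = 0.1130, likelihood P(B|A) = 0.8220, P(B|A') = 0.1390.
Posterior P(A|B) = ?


P(B) = P(B|A)*P(A) + P(B|A')*P(A')
= 0.8220*0.1130 + 0.1390*0.8870
= 0.092886 + 0.123293 = 0.216179
P(A|B) = 0.092886/0.216179 = 0.4297

P(A|B) = 0.4297


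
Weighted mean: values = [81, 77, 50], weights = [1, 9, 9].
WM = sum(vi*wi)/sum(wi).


Numerator = 81*1 + 77*9 + 50*9 = 1224
Denominator = 1 + 9 + 9 = 19
WM = 1224/19 = 64.4211

WM = 64.4211


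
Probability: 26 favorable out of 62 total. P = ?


P = 26/62 = 0.4194

P = 0.4194


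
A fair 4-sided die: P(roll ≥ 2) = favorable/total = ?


Favorable outcomes (roll ≥ 2): 3
Total outcomes = 4
P = 3/4 = 0.7500

P = 0.7500


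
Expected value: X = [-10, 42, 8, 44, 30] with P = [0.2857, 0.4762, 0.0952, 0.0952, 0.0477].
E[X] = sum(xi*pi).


E[X] = -10*0.2857 + 42*0.4762 + 8*0.0952 + 44*0.0952 + 30*0.0477
= -2.8570 + 20.0004 + 0.7616 + 4.1888 + 1.4310
= 23.5248

E[X] = 23.5248


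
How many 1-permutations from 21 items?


P(21,1) = 21!/20!
= 51090942171709440000/2432902008176640000
= 21

P(21,1) = 21


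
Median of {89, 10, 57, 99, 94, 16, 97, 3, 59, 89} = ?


Sorted: 3, 10, 16, 57, 59, 89, 89, 94, 97, 99
n = 10 (even)
Middle values: 59 and 89
Median = (59+89)/2 = 74.0000

Median = 74.0000


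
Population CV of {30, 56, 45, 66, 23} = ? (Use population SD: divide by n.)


Mean = 44.0000
SD = 15.9123
CV = (15.9123/44.0000)*100 = 36.1642%

CV = 36.1642%


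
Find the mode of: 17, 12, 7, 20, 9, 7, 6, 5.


Frequencies: 5:1, 6:1, 7:2, 9:1, 12:1, 17:1, 20:1
Max frequency = 2
Mode = 7

Mode = 7


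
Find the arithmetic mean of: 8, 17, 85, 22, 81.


Sum = 8 + 17 + 85 + 22 + 81 = 213
n = 5
Mean = 213/5 = 42.6000

Mean = 42.6000


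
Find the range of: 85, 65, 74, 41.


Max = 85, Min = 41
Range = 85 - 41 = 44

Range = 44


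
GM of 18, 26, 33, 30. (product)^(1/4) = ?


Product = 18 × 26 × 33 × 30 = 463320
GM = 463320^(1/4) = 26.0898

GM = 26.0898


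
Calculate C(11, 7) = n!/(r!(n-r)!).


C(11,7) = 11!/(7! × 4!)
= 39916800/(5040 × 24)
= 330

C(11,7) = 330


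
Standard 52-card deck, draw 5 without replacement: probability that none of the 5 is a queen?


P(no queens) = (48/52) × (47/51) × (46/50) × (45/49) × (44/48)
= 0.6588

P = 0.6588


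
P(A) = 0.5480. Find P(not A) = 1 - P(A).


P(not A) = 1 - 0.5480 = 0.4520

P(not A) = 0.4520


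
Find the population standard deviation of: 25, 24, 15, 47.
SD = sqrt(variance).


Mean = 27.7500
Variance = 138.6875
SD = sqrt(138.6875) = 11.7766

SD = 11.7766


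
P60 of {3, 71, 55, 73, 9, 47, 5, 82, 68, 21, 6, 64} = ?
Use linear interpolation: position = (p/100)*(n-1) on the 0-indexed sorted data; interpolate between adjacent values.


Sorted: 3, 5, 6, 9, 21, 47, 55, 64, 68, 71, 73, 82
n = 12
Index = 60/100 * 11 = 6.6000
Lower = data[6] = 55, Upper = data[7] = 64
P60 = 55 + 0.6000*(9) = 60.4000

P60 = 60.4000


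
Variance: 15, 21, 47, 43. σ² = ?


Mean = 31.5000
Squared deviations: 272.2500, 110.2500, 240.2500, 132.2500
Sum = 755.0000
Variance = 755.0000/4 = 188.7500

Variance = 188.7500


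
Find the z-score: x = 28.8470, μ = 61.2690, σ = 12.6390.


z = (28.8470 - 61.2690)/12.6390
= -32.4220/12.6390
= -2.5652

z = -2.5652


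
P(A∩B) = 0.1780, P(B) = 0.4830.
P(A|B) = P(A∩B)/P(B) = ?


P(A|B) = 0.1780/0.4830 = 0.3685

P(A|B) = 0.3685


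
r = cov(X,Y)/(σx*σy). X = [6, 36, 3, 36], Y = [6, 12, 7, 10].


Mean X = 20.2500, Mean Y = 8.7500
SD X = 15.785674, SD Y = 2.384848
Cov = 35.062500
r = 35.062500/(15.785674*2.384848) = 0.9314

r = 0.9314


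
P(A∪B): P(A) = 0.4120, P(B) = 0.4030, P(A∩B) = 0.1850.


P(A∪B) = 0.4120 + 0.4030 - 0.1850
= 0.8150 - 0.1850
= 0.6300

P(A∪B) = 0.6300


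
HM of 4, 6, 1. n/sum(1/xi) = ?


Sum of reciprocals = 1/4 + 1/6 + 1/1 = 1.416667
HM = 3/1.416667 = 2.1176

HM = 2.1176


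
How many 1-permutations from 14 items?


P(14,1) = 14!/13!
= 87178291200/6227020800
= 14

P(14,1) = 14


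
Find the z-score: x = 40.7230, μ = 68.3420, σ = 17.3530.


z = (40.7230 - 68.3420)/17.3530
= -27.6190/17.3530
= -1.5916

z = -1.5916


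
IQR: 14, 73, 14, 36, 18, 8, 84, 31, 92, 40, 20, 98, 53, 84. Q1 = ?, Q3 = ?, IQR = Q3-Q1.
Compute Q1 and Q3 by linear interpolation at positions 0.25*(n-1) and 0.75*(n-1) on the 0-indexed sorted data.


Sorted: 8, 14, 14, 18, 20, 31, 36, 40, 53, 73, 84, 84, 92, 98
Q1 (25th %ile) = 18.5000
Q3 (75th %ile) = 81.2500
IQR = 81.2500 - 18.5000 = 62.7500

IQR = 62.7500


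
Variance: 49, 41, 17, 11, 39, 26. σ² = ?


Mean = 30.5000
Squared deviations: 342.2500, 110.2500, 182.2500, 380.2500, 72.2500, 20.2500
Sum = 1107.5000
Variance = 1107.5000/6 = 184.5833

Variance = 184.5833


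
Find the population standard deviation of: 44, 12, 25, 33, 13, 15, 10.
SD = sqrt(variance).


Mean = 21.7143
Variance = 141.0612
SD = sqrt(141.0612) = 11.8769

SD = 11.8769


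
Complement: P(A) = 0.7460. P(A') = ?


P(not A) = 1 - 0.7460 = 0.2540

P(not A) = 0.2540


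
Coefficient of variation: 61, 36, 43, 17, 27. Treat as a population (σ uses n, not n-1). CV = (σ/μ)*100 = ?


Mean = 36.8000
SD = 14.9184
CV = (14.9184/36.8000)*100 = 40.5393%

CV = 40.5393%
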